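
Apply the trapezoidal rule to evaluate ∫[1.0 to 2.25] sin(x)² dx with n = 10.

f(x) = sin(x)²
a = 1.0, b = 2.25, n = 10
h = (b - a)/n = 0.125000

Trapezoidal rule: (h/2)[f(x₀) + 2f(x₁) + 2f(x₂) + ... + f(xₙ)]

x_0 = 1.0000, f(x_0) = 0.708073, coefficient = 1
x_1 = 1.1250, f(x_1) = 0.814087, coefficient = 2
x_2 = 1.2500, f(x_2) = 0.900572, coefficient = 2
x_3 = 1.3750, f(x_3) = 0.962151, coefficient = 2
x_4 = 1.5000, f(x_4) = 0.994996, coefficient = 2
x_5 = 1.6250, f(x_5) = 0.997065, coefficient = 2
x_6 = 1.7500, f(x_6) = 0.968228, coefficient = 2
x_7 = 1.8750, f(x_7) = 0.910280, coefficient = 2
x_8 = 2.0000, f(x_8) = 0.826822, coefficient = 2
x_9 = 2.1250, f(x_9) = 0.723044, coefficient = 2
x_10 = 2.2500, f(x_10) = 0.605398, coefficient = 1

I ≈ (0.125000/2) × 17.507960 = 1.094248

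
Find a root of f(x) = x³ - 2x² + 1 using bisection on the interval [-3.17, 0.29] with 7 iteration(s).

f(x) = x³ - 2x² + 1
Initial interval: [-3.17, 0.29]

Iteration 1:
  c_1 = (-3.170000 + 0.290000)/2 = -1.440000
  f(c_1) = f(-1.440000) = -6.133184
  f(a) × f(c) ≥ 0, new interval: [-1.440000, 0.290000]
Iteration 2:
  c_2 = (-1.440000 + 0.290000)/2 = -0.575000
  f(c_2) = f(-0.575000) = 0.148641
  f(a) × f(c) < 0, new interval: [-1.440000, -0.575000]
Iteration 3:
  c_3 = (-1.440000 + (-0.575000))/2 = -1.007500
  f(c_3) = f(-1.007500) = -2.052782
  f(a) × f(c) ≥ 0, new interval: [-1.007500, -0.575000]
Iteration 4:
  c_4 = (-1.007500 + (-0.575000))/2 = -0.791250
  f(c_4) = f(-0.791250) = -0.747536
  f(a) × f(c) ≥ 0, new interval: [-0.791250, -0.575000]
Iteration 5:
  c_5 = (-0.791250 + (-0.575000))/2 = -0.683125
  f(c_5) = f(-0.683125) = -0.252106
  f(a) × f(c) ≥ 0, new interval: [-0.683125, -0.575000]
Iteration 6:
  c_6 = (-0.683125 + (-0.575000))/2 = -0.629062
  f(c_6) = f(-0.629062) = -0.040372
  f(a) × f(c) ≥ 0, new interval: [-0.629062, -0.575000]
Iteration 7:
  c_7 = (-0.629062 + (-0.575000))/2 = -0.602031
  f(c_7) = f(-0.602031) = 0.056916
  f(a) × f(c) < 0, new interval: [-0.629062, -0.602031]

After 7 iteration(s), the approximation is c_7 = -0.602031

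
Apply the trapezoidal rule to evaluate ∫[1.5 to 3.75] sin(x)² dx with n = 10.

f(x) = sin(x)²
a = 1.5, b = 3.75, n = 10
h = (b - a)/n = 0.225000

Trapezoidal rule: (h/2)[f(x₀) + 2f(x₁) + 2f(x₂) + ... + f(xₙ)]

x_0 = 1.5000, f(x_0) = 0.994996, coefficient = 1
x_1 = 1.7250, f(x_1) = 0.976409, coefficient = 2
x_2 = 1.9500, f(x_2) = 0.862966, coefficient = 2
x_3 = 2.1750, f(x_3) = 0.677255, coefficient = 2
x_4 = 2.4000, f(x_4) = 0.456251, coefficient = 2
x_5 = 2.6250, f(x_5) = 0.243957, coefficient = 2
x_6 = 2.8500, f(x_6) = 0.082644, coefficient = 2
x_7 = 3.0750, f(x_7) = 0.004428, coefficient = 2
x_8 = 3.3000, f(x_8) = 0.024884, coefficient = 2
x_9 = 3.5250, f(x_9) = 0.139938, coefficient = 2
x_10 = 3.7500, f(x_10) = 0.326682, coefficient = 1

I ≈ (0.225000/2) × 8.259140 = 0.929153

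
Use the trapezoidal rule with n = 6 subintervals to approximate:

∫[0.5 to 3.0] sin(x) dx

f(x) = sin(x)
a = 0.5, b = 3.0, n = 6
h = (b - a)/n = 0.416667

Trapezoidal rule: (h/2)[f(x₀) + 2f(x₁) + 2f(x₂) + ... + f(xₙ)]

x_0 = 0.5000, f(x_0) = 0.479426, coefficient = 1
x_1 = 0.9167, f(x_1) = 0.793578, coefficient = 2
x_2 = 1.3333, f(x_2) = 0.971938, coefficient = 2
x_3 = 1.7500, f(x_3) = 0.983986, coefficient = 2
x_4 = 2.1667, f(x_4) = 0.827660, coefficient = 2
x_5 = 2.5833, f(x_5) = 0.529711, coefficient = 2
x_6 = 3.0000, f(x_6) = 0.141120, coefficient = 1

I ≈ (0.416667/2) × 8.834291 = 1.840477
Exact value: 1.867575
Error: 0.027098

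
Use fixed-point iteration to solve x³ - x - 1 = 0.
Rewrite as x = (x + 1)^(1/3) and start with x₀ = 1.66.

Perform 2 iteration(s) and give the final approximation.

Equation: x³ - x - 1 = 0
Fixed-point form: x = (x + 1)^(1/3)
x₀ = 1.66

x_1 = g(1.660000) = 1.385566
x_2 = g(1.385566) = 1.336176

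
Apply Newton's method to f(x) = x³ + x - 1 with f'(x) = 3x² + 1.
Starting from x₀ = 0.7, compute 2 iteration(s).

f(x) = x³ + x - 1
f'(x) = 3x² + 1
x₀ = 0.7

Newton-Raphson formula: x_{n+1} = x_n - f(x_n)/f'(x_n)

Iteration 1:
  f(0.700000) = 0.043000
  f'(0.700000) = 2.470000
  x_1 = 0.700000 - 0.043000/2.470000 = 0.682591
Iteration 2:
  f(0.682591) = 0.000631
  f'(0.682591) = 2.397792
  x_2 = 0.682591 - 0.000631/2.397792 = 0.682328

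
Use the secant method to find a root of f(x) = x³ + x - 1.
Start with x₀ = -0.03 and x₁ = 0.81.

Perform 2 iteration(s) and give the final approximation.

f(x) = x³ + x - 1
x₀ = -0.03, x₁ = 0.81

Secant formula: x_{n+1} = x_n - f(x_n)(x_n - x_{n-1})/(f(x_n) - f(x_{n-1}))

Iteration 1:
  f(-0.030000) = -1.030027
  f(0.810000) = 0.341441
  x_2 = 0.810000 - 0.341441×(0.810000 - (-0.030000))/(0.341441 - (-1.030027))
       = 0.600873
Iteration 2:
  f(0.810000) = 0.341441
  f(0.600873) = -0.182182
  x_3 = 0.600873 - (-0.182182)×(0.600873 - 0.810000)/(-0.182182 - 0.341441)
       = 0.673634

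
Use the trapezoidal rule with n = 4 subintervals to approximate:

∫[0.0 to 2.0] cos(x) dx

f(x) = cos(x)
a = 0.0, b = 2.0, n = 4
h = (b - a)/n = 0.500000

Trapezoidal rule: (h/2)[f(x₀) + 2f(x₁) + 2f(x₂) + ... + f(xₙ)]

x_0 = 0.0000, f(x_0) = 1.000000, coefficient = 1
x_1 = 0.5000, f(x_1) = 0.877583, coefficient = 2
x_2 = 1.0000, f(x_2) = 0.540302, coefficient = 2
x_3 = 1.5000, f(x_3) = 0.070737, coefficient = 2
x_4 = 2.0000, f(x_4) = -0.416147, coefficient = 1

I ≈ (0.500000/2) × 3.561097 = 0.890274
Exact value: 0.909297
Error: 0.019023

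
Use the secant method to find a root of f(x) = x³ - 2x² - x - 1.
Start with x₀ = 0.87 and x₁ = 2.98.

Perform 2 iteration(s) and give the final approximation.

f(x) = x³ - 2x² - x - 1
x₀ = 0.87, x₁ = 2.98

Secant formula: x_{n+1} = x_n - f(x_n)(x_n - x_{n-1})/(f(x_n) - f(x_{n-1}))

Iteration 1:
  f(0.870000) = -2.725297
  f(2.980000) = 4.722792
  x_2 = 2.980000 - 4.722792×(2.980000 - 0.870000)/(4.722792 - (-2.725297))
       = 1.642061
Iteration 2:
  f(2.980000) = 4.722792
  f(1.642061) = -3.607195
  x_3 = 1.642061 - (-3.607195)×(1.642061 - 2.980000)/(-3.607195 - 4.722792)
       = 2.221438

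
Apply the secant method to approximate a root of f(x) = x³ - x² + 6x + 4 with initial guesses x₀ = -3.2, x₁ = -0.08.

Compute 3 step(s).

f(x) = x³ - x² + 6x + 4
x₀ = -3.2, x₁ = -0.08

Secant formula: x_{n+1} = x_n - f(x_n)(x_n - x_{n-1})/(f(x_n) - f(x_{n-1}))

Iteration 1:
  f(-3.200000) = -58.208000
  f(-0.080000) = 3.513088
  x_2 = -0.080000 - 3.513088×(-0.080000 - (-3.200000))/(3.513088 - (-58.208000))
       = -0.257587
Iteration 2:
  f(-0.080000) = 3.513088
  f(-0.257587) = 2.371039
  x_3 = -0.257587 - 2.371039×(-0.257587 - (-0.080000))/(2.371039 - 3.513088)
       = -0.626279
Iteration 3:
  f(-0.257587) = 2.371039
  f(-0.626279) = -0.395540
  x_4 = -0.626279 - (-0.395540)×(-0.626279 - (-0.257587))/(-0.395540 - 2.371039)
       = -0.573567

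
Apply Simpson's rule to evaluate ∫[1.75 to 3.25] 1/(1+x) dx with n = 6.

f(x) = 1/(1+x)
a = 1.75, b = 3.25, n = 6
h = (b - a)/n = 0.250000

Simpson's rule: (h/3)[f(x₀) + 4f(x₁) + 2f(x₂) + ... + f(xₙ)]

x_0 = 1.7500, f(x_0) = 0.363636, coefficient = 1
x_1 = 2.0000, f(x_1) = 0.333333, coefficient = 4
x_2 = 2.2500, f(x_2) = 0.307692, coefficient = 2
x_3 = 2.5000, f(x_3) = 0.285714, coefficient = 4
x_4 = 2.7500, f(x_4) = 0.266667, coefficient = 2
x_5 = 3.0000, f(x_5) = 0.250000, coefficient = 4
x_6 = 3.2500, f(x_6) = 0.235294, coefficient = 1

I ≈ (0.250000/3) × 5.223839 = 0.435320
Exact value: 0.435318
Error: 0.000002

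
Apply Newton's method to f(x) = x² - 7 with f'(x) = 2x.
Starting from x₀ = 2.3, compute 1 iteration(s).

f(x) = x² - 7
f'(x) = 2x
x₀ = 2.3

Newton-Raphson formula: x_{n+1} = x_n - f(x_n)/f'(x_n)

Iteration 1:
  f(2.300000) = -1.710000
  f'(2.300000) = 4.600000
  x_1 = 2.300000 - (-1.710000)/4.600000 = 2.671739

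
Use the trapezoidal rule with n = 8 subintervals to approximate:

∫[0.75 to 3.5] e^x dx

f(x) = e^x
a = 0.75, b = 3.5, n = 8
h = (b - a)/n = 0.343750

Trapezoidal rule: (h/2)[f(x₀) + 2f(x₁) + 2f(x₂) + ... + f(xₙ)]

x_0 = 0.7500, f(x_0) = 2.117000, coefficient = 1
x_1 = 1.0938, f(x_1) = 2.985449, coefficient = 2
x_2 = 1.4375, f(x_2) = 4.210157, coefficient = 2
x_3 = 1.7812, f(x_3) = 5.937273, coefficient = 2
x_4 = 2.1250, f(x_4) = 8.372897, coefficient = 2
x_5 = 2.4688, f(x_5) = 11.807678, coefficient = 2
x_6 = 2.8125, f(x_6) = 16.651495, coefficient = 2
x_7 = 3.1562, f(x_7) = 23.482372, coefficient = 2
x_8 = 3.5000, f(x_8) = 33.115452, coefficient = 1

I ≈ (0.343750/2) × 182.127095 = 31.303094
Exact value: 30.998452
Error: 0.304642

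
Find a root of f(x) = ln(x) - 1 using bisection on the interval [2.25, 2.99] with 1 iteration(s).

f(x) = ln(x) - 1
Initial interval: [2.25, 2.99]

Iteration 1:
  c_1 = (2.250000 + 2.990000)/2 = 2.620000
  f(c_1) = f(2.620000) = -0.036826
  f(a) × f(c) ≥ 0, new interval: [2.620000, 2.990000]

After 1 iteration(s), the approximation is c_1 = 2.620000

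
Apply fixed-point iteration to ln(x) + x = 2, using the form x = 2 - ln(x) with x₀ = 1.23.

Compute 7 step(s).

Equation: ln(x) + x = 2
Fixed-point form: x = 2 - ln(x)
x₀ = 1.23

x_1 = g(1.230000) = 1.792986
x_2 = g(1.792986) = 1.416118
x_3 = g(1.416118) = 1.652081
x_4 = g(1.652081) = 1.497964
x_5 = g(1.497964) = 1.595893
x_6 = g(1.595893) = 1.532567
x_7 = g(1.532567) = 1.573056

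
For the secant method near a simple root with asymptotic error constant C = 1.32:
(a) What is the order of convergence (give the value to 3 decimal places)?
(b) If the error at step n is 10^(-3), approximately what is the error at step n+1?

(a) Secant method has superlinear convergence with order φ = (1+√5)/2 ≈ 1.618.
    This means |e_{n+1}| ≈ C|e_n|^1.618.

(b) With |e_n| = 10^(-3) and C = 1.32:
    |e_{n+1}| ≈ 1.32 × (10^(-3))^1.618 = 1.32 × 10^(-4.85)

(a) ≈ 1.618 (golden ratio); (b) |e_{n+1}| ≈ 1.847e-05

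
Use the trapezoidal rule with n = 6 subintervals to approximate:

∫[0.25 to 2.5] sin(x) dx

f(x) = sin(x)
a = 0.25, b = 2.5, n = 6
h = (b - a)/n = 0.375000

Trapezoidal rule: (h/2)[f(x₀) + 2f(x₁) + 2f(x₂) + ... + f(xₙ)]

x_0 = 0.2500, f(x_0) = 0.247404, coefficient = 1
x_1 = 0.6250, f(x_1) = 0.585097, coefficient = 2
x_2 = 1.0000, f(x_2) = 0.841471, coefficient = 2
x_3 = 1.3750, f(x_3) = 0.980893, coefficient = 2
x_4 = 1.7500, f(x_4) = 0.983986, coefficient = 2
x_5 = 2.1250, f(x_5) = 0.850320, coefficient = 2
x_6 = 2.5000, f(x_6) = 0.598472, coefficient = 1

I ≈ (0.375000/2) × 9.329410 = 1.749264
Exact value: 1.770056
Error: 0.020792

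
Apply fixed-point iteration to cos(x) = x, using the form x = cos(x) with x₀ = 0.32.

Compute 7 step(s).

Equation: cos(x) = x
Fixed-point form: x = cos(x)
x₀ = 0.32

x_1 = g(0.320000) = 0.949235
x_2 = g(0.949235) = 0.582305
x_3 = g(0.582305) = 0.835197
x_4 = g(0.835197) = 0.671031
x_5 = g(0.671031) = 0.783181
x_6 = g(0.783181) = 0.708673
x_7 = g(0.708673) = 0.759226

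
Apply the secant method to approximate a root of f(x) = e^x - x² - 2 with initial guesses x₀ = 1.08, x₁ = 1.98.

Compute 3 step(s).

f(x) = e^x - x² - 2
x₀ = 1.08, x₁ = 1.98

Secant formula: x_{n+1} = x_n - f(x_n)(x_n - x_{n-1})/(f(x_n) - f(x_{n-1}))

Iteration 1:
  f(1.080000) = -0.221720
  f(1.980000) = 1.322343
  x_2 = 1.980000 - 1.322343×(1.980000 - 1.080000)/(1.322343 - (-0.221720))
       = 1.209236
Iteration 2:
  f(1.980000) = 1.322343
  f(1.209236) = -0.111328
  x_3 = 1.209236 - (-0.111328)×(1.209236 - 1.980000)/(-0.111328 - 1.322343)
       = 1.269088
Iteration 3:
  f(1.209236) = -0.111328
  f(1.269088) = -0.052978
  x_4 = 1.269088 - (-0.052978)×(1.269088 - 1.209236)/(-0.052978 - (-0.111328))
       = 1.323429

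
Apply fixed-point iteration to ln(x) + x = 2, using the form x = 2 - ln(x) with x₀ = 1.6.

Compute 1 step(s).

Equation: ln(x) + x = 2
Fixed-point form: x = 2 - ln(x)
x₀ = 1.6

x_1 = g(1.600000) = 1.529996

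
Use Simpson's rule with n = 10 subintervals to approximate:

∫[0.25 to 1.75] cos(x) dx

f(x) = cos(x)
a = 0.25, b = 1.75, n = 10
h = (b - a)/n = 0.150000

Simpson's rule: (h/3)[f(x₀) + 4f(x₁) + 2f(x₂) + ... + f(xₙ)]

x_0 = 0.2500, f(x_0) = 0.968912, coefficient = 1
x_1 = 0.4000, f(x_1) = 0.921061, coefficient = 4
x_2 = 0.5500, f(x_2) = 0.852525, coefficient = 2
x_3 = 0.7000, f(x_3) = 0.764842, coefficient = 4
x_4 = 0.8500, f(x_4) = 0.659983, coefficient = 2
x_5 = 1.0000, f(x_5) = 0.540302, coefficient = 4
x_6 = 1.1500, f(x_6) = 0.408487, coefficient = 2
x_7 = 1.3000, f(x_7) = 0.267499, coefficient = 4
x_8 = 1.4500, f(x_8) = 0.120503, coefficient = 2
x_9 = 1.6000, f(x_9) = -0.029200, coefficient = 4
x_10 = 1.7500, f(x_10) = -0.178246, coefficient = 1

I ≈ (0.150000/3) × 14.731681 = 0.736584
Exact value: 0.736582
Error: 0.000002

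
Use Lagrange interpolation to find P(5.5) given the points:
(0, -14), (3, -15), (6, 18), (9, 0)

Lagrange interpolation formula:
P(x) = Σ yᵢ × Lᵢ(x)
where Lᵢ(x) = Π_{j≠i} (x - xⱼ)/(xᵢ - xⱼ)

L_0(5.5) = (5.5 - 3)/(0 - 3) × (5.5 - 6)/(0 - 6) × (5.5 - 9)/(0 - 9) = -0.027006
L_1(5.5) = (5.5 - 0)/(3 - 0) × (5.5 - 6)/(3 - 6) × (5.5 - 9)/(3 - 9) = 0.178241
L_2(5.5) = (5.5 - 0)/(6 - 0) × (5.5 - 3)/(6 - 3) × (5.5 - 9)/(6 - 9) = 0.891204
L_3(5.5) = (5.5 - 0)/(9 - 0) × (5.5 - 3)/(9 - 3) × (5.5 - 6)/(9 - 6) = -0.042438

P(5.5) = (-14)×L_0(5.5) + (-15)×L_1(5.5) + 18×L_2(5.5) + 0×L_3(5.5)
P(5.5) = 13.746142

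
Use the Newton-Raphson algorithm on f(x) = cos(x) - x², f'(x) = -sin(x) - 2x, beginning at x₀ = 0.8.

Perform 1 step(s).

f(x) = cos(x) - x²
f'(x) = -sin(x) - 2x
x₀ = 0.8

Newton-Raphson formula: x_{n+1} = x_n - f(x_n)/f'(x_n)

Iteration 1:
  f(0.800000) = 0.056707
  f'(0.800000) = -2.317356
  x_1 = 0.800000 - 0.056707/(-2.317356) = 0.824470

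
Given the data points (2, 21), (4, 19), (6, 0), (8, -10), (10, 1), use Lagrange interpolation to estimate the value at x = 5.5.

Lagrange interpolation formula:
P(x) = Σ yᵢ × Lᵢ(x)
where Lᵢ(x) = Π_{j≠i} (x - xⱼ)/(xᵢ - xⱼ)

L_0(5.5) = (5.5 - 4)/(2 - 4) × (5.5 - 6)/(2 - 6) × (5.5 - 8)/(2 - 8) × (5.5 - 10)/(2 - 10) = -0.021973
L_1(5.5) = (5.5 - 2)/(4 - 2) × (5.5 - 6)/(4 - 6) × (5.5 - 8)/(4 - 8) × (5.5 - 10)/(4 - 10) = 0.205078
L_2(5.5) = (5.5 - 2)/(6 - 2) × (5.5 - 4)/(6 - 4) × (5.5 - 8)/(6 - 8) × (5.5 - 10)/(6 - 10) = 0.922852
L_3(5.5) = (5.5 - 2)/(8 - 2) × (5.5 - 4)/(8 - 4) × (5.5 - 6)/(8 - 6) × (5.5 - 10)/(8 - 10) = -0.123047
L_4(5.5) = (5.5 - 2)/(10 - 2) × (5.5 - 4)/(10 - 4) × (5.5 - 6)/(10 - 6) × (5.5 - 8)/(10 - 8) = 0.017090

P(5.5) = 21×L_0(5.5) + 19×L_1(5.5) + 0×L_2(5.5) + (-10)×L_3(5.5) + 1×L_4(5.5)
P(5.5) = 4.682617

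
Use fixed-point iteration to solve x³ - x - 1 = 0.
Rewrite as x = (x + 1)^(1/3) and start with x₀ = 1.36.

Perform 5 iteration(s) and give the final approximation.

Equation: x³ - x - 1 = 0
Fixed-point form: x = (x + 1)^(1/3)
x₀ = 1.36

x_1 = g(1.360000) = 1.331386
x_2 = g(1.331386) = 1.325983
x_3 = g(1.325983) = 1.324958
x_4 = g(1.324958) = 1.324764
x_5 = g(1.324764) = 1.324727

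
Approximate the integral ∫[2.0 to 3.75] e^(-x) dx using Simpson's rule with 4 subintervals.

f(x) = e^(-x)
a = 2.0, b = 3.75, n = 4
h = (b - a)/n = 0.437500

Simpson's rule: (h/3)[f(x₀) + 4f(x₁) + 2f(x₂) + ... + f(xₙ)]

x_0 = 2.0000, f(x_0) = 0.135335, coefficient = 1
x_1 = 2.4375, f(x_1) = 0.087379, coefficient = 4
x_2 = 2.8750, f(x_2) = 0.056416, coefficient = 2
x_3 = 3.3125, f(x_3) = 0.036425, coefficient = 4
x_4 = 3.7500, f(x_4) = 0.023518, coefficient = 1

I ≈ (0.437500/3) × 0.766901 = 0.111840
Exact value: 0.111818
Error: 0.000022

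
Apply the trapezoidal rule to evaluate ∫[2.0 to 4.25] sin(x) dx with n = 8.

f(x) = sin(x)
a = 2.0, b = 4.25, n = 8
h = (b - a)/n = 0.281250

Trapezoidal rule: (h/2)[f(x₀) + 2f(x₁) + 2f(x₂) + ... + f(xₙ)]

x_0 = 2.0000, f(x_0) = 0.909297, coefficient = 1
x_1 = 2.2812, f(x_1) = 0.758066, coefficient = 2
x_2 = 2.5625, f(x_2) = 0.547265, coefficient = 2
x_3 = 2.8438, f(x_3) = 0.293459, coefficient = 2
x_4 = 3.1250, f(x_4) = 0.016592, coefficient = 2
x_5 = 3.4062, f(x_5) = -0.261579, coefficient = 2
x_6 = 3.6875, f(x_6) = -0.519194, coefficient = 2
x_7 = 3.9688, f(x_7) = -0.736010, coefficient = 2
x_8 = 4.2500, f(x_8) = -0.894989, coefficient = 1

I ≈ (0.281250/2) × 0.211506 = 0.029743
Exact value: 0.029941
Error: 0.000198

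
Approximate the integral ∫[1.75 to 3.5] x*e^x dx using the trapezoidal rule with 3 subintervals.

f(x) = x*e^x
a = 1.75, b = 3.5, n = 3
h = (b - a)/n = 0.583333

Trapezoidal rule: (h/2)[f(x₀) + 2f(x₁) + 2f(x₂) + ... + f(xₙ)]

x_0 = 1.7500, f(x_0) = 10.070555, coefficient = 1
x_1 = 2.3333, f(x_1) = 24.061937, coefficient = 2
x_2 = 2.9167, f(x_2) = 53.898793, coefficient = 2
x_3 = 3.5000, f(x_3) = 115.904082, coefficient = 1

I ≈ (0.583333/2) × 281.896095 = 82.219694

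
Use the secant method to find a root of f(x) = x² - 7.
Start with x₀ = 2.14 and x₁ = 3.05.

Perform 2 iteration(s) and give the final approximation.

f(x) = x² - 7
x₀ = 2.14, x₁ = 3.05

Secant formula: x_{n+1} = x_n - f(x_n)(x_n - x_{n-1})/(f(x_n) - f(x_{n-1}))

Iteration 1:
  f(2.140000) = -2.420400
  f(3.050000) = 2.302500
  x_2 = 3.050000 - 2.302500×(3.050000 - 2.140000)/(2.302500 - (-2.420400))
       = 2.606358
Iteration 2:
  f(3.050000) = 2.302500
  f(2.606358) = -0.206896
  x_3 = 2.606358 - (-0.206896)×(2.606358 - 3.050000)/(-0.206896 - 2.302500)
       = 2.642936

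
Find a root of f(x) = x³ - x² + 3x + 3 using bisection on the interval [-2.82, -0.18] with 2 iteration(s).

f(x) = x³ - x² + 3x + 3
Initial interval: [-2.82, -0.18]

Iteration 1:
  c_1 = (-2.820000 + (-0.180000))/2 = -1.500000
  f(c_1) = f(-1.500000) = -7.125000
  f(a) × f(c) ≥ 0, new interval: [-1.500000, -0.180000]
Iteration 2:
  c_2 = (-1.500000 + (-0.180000))/2 = -0.840000
  f(c_2) = f(-0.840000) = -0.818304
  f(a) × f(c) ≥ 0, new interval: [-0.840000, -0.180000]

After 2 iteration(s), the approximation is c_2 = -0.840000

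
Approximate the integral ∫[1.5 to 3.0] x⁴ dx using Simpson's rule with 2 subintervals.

f(x) = x⁴
a = 1.5, b = 3.0, n = 2
h = (b - a)/n = 0.750000

Simpson's rule: (h/3)[f(x₀) + 4f(x₁) + 2f(x₂) + ... + f(xₙ)]

x_0 = 1.5000, f(x_0) = 5.062500, coefficient = 1
x_1 = 2.2500, f(x_1) = 25.628906, coefficient = 4
x_2 = 3.0000, f(x_2) = 81.000000, coefficient = 1

I ≈ (0.750000/3) × 188.578125 = 47.144531
Exact value: 47.081250
Error: 0.063281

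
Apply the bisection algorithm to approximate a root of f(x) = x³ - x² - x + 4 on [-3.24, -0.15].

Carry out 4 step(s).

f(x) = x³ - x² - x + 4
Initial interval: [-3.24, -0.15]

Iteration 1:
  c_1 = (-3.240000 + (-0.150000))/2 = -1.695000
  f(c_1) = f(-1.695000) = -2.047802
  f(a) × f(c) ≥ 0, new interval: [-1.695000, -0.150000]
Iteration 2:
  c_2 = (-1.695000 + (-0.150000))/2 = -0.922500
  f(c_2) = f(-0.922500) = 3.286440
  f(a) × f(c) < 0, new interval: [-1.695000, -0.922500]
Iteration 3:
  c_3 = (-1.695000 + (-0.922500))/2 = -1.308750
  f(c_3) = f(-1.308750) = 1.354262
  f(a) × f(c) < 0, new interval: [-1.695000, -1.308750]
Iteration 4:
  c_4 = (-1.695000 + (-1.308750))/2 = -1.501875
  f(c_4) = f(-1.501875) = -0.141426
  f(a) × f(c) ≥ 0, new interval: [-1.501875, -1.308750]

After 4 iteration(s), the approximation is c_4 = -1.501875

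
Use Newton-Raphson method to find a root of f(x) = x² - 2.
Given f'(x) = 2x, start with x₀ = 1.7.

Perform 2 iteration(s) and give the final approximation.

f(x) = x² - 2
f'(x) = 2x
x₀ = 1.7

Newton-Raphson formula: x_{n+1} = x_n - f(x_n)/f'(x_n)

Iteration 1:
  f(1.700000) = 0.890000
  f'(1.700000) = 3.400000
  x_1 = 1.700000 - 0.890000/3.400000 = 1.438235
Iteration 2:
  f(1.438235) = 0.068521
  f'(1.438235) = 2.876471
  x_2 = 1.438235 - 0.068521/2.876471 = 1.414414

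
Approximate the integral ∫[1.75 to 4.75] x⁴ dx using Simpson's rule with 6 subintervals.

f(x) = x⁴
a = 1.75, b = 4.75, n = 6
h = (b - a)/n = 0.500000

Simpson's rule: (h/3)[f(x₀) + 4f(x₁) + 2f(x₂) + ... + f(xₙ)]

x_0 = 1.7500, f(x_0) = 9.378906, coefficient = 1
x_1 = 2.2500, f(x_1) = 25.628906, coefficient = 4
x_2 = 2.7500, f(x_2) = 57.191406, coefficient = 2
x_3 = 3.2500, f(x_3) = 111.566406, coefficient = 4
x_4 = 3.7500, f(x_4) = 197.753906, coefficient = 2
x_5 = 4.2500, f(x_5) = 326.253906, coefficient = 4
x_6 = 4.7500, f(x_6) = 509.066406, coefficient = 1

I ≈ (0.500000/3) × 2882.132812 = 480.355469
Exact value: 480.330469
Error: 0.025000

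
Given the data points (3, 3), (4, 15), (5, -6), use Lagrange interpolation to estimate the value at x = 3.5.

Lagrange interpolation formula:
P(x) = Σ yᵢ × Lᵢ(x)
where Lᵢ(x) = Π_{j≠i} (x - xⱼ)/(xᵢ - xⱼ)

L_0(3.5) = (3.5 - 4)/(3 - 4) × (3.5 - 5)/(3 - 5) = 0.375000
L_1(3.5) = (3.5 - 3)/(4 - 3) × (3.5 - 5)/(4 - 5) = 0.750000
L_2(3.5) = (3.5 - 3)/(5 - 3) × (3.5 - 4)/(5 - 4) = -0.125000

P(3.5) = 3×L_0(3.5) + 15×L_1(3.5) + (-6)×L_2(3.5)
P(3.5) = 13.125000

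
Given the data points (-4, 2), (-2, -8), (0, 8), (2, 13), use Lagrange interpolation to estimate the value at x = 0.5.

Lagrange interpolation formula:
P(x) = Σ yᵢ × Lᵢ(x)
where Lᵢ(x) = Π_{j≠i} (x - xⱼ)/(xᵢ - xⱼ)

L_0(0.5) = (0.5 - (-2))/(-4 - (-2)) × (0.5 - 0)/(-4 - 0) × (0.5 - 2)/(-4 - 2) = 0.039062
L_1(0.5) = (0.5 - (-4))/(-2 - (-4)) × (0.5 - 0)/(-2 - 0) × (0.5 - 2)/(-2 - 2) = -0.210938
L_2(0.5) = (0.5 - (-4))/(0 - (-4)) × (0.5 - (-2))/(0 - (-2)) × (0.5 - 2)/(0 - 2) = 1.054688
L_3(0.5) = (0.5 - (-4))/(2 - (-4)) × (0.5 - (-2))/(2 - (-2)) × (0.5 - 0)/(2 - 0) = 0.117188

P(0.5) = 2×L_0(0.5) + (-8)×L_1(0.5) + 8×L_2(0.5) + 13×L_3(0.5)
P(0.5) = 11.726562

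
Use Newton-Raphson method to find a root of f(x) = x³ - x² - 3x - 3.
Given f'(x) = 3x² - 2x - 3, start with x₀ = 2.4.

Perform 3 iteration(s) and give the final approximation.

f(x) = x³ - x² - 3x - 3
f'(x) = 3x² - 2x - 3
x₀ = 2.4

Newton-Raphson formula: x_{n+1} = x_n - f(x_n)/f'(x_n)

Iteration 1:
  f(2.400000) = -2.136000
  f'(2.400000) = 9.480000
  x_1 = 2.400000 - (-2.136000)/9.480000 = 2.625316
Iteration 2:
  f(2.625316) = 0.326197
  f'(2.625316) = 12.426227
  x_2 = 2.625316 - 0.326197/12.426227 = 2.599066
Iteration 3:
  f(2.599066) = 0.004720
  f'(2.599066) = 12.067297
  x_3 = 2.599066 - 0.004720/12.067297 = 2.598675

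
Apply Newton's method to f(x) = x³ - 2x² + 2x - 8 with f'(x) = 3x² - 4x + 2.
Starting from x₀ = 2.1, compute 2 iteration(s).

f(x) = x³ - 2x² + 2x - 8
f'(x) = 3x² - 4x + 2
x₀ = 2.1

Newton-Raphson formula: x_{n+1} = x_n - f(x_n)/f'(x_n)

Iteration 1:
  f(2.100000) = -3.359000
  f'(2.100000) = 6.830000
  x_1 = 2.100000 - (-3.359000)/6.830000 = 2.591801
Iteration 2:
  f(2.591801) = 1.158984
  f'(2.591801) = 11.785092
  x_2 = 2.591801 - 1.158984/11.785092 = 2.493458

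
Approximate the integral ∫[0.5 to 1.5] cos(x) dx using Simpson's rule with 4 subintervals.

f(x) = cos(x)
a = 0.5, b = 1.5, n = 4
h = (b - a)/n = 0.250000

Simpson's rule: (h/3)[f(x₀) + 4f(x₁) + 2f(x₂) + ... + f(xₙ)]

x_0 = 0.5000, f(x_0) = 0.877583, coefficient = 1
x_1 = 0.7500, f(x_1) = 0.731689, coefficient = 4
x_2 = 1.0000, f(x_2) = 0.540302, coefficient = 2
x_3 = 1.2500, f(x_3) = 0.315322, coefficient = 4
x_4 = 1.5000, f(x_4) = 0.070737, coefficient = 1

I ≈ (0.250000/3) × 6.216969 = 0.518081
Exact value: 0.518069
Error: 0.000011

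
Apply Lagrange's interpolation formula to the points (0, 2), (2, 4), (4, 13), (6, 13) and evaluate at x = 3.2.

Lagrange interpolation formula:
P(x) = Σ yᵢ × Lᵢ(x)
where Lᵢ(x) = Π_{j≠i} (x - xⱼ)/(xᵢ - xⱼ)

L_0(3.2) = (3.2 - 2)/(0 - 2) × (3.2 - 4)/(0 - 4) × (3.2 - 6)/(0 - 6) = -0.056000
L_1(3.2) = (3.2 - 0)/(2 - 0) × (3.2 - 4)/(2 - 4) × (3.2 - 6)/(2 - 6) = 0.448000
L_2(3.2) = (3.2 - 0)/(4 - 0) × (3.2 - 2)/(4 - 2) × (3.2 - 6)/(4 - 6) = 0.672000
L_3(3.2) = (3.2 - 0)/(6 - 0) × (3.2 - 2)/(6 - 2) × (3.2 - 4)/(6 - 4) = -0.064000

P(3.2) = 2×L_0(3.2) + 4×L_1(3.2) + 13×L_2(3.2) + 13×L_3(3.2)
P(3.2) = 9.584000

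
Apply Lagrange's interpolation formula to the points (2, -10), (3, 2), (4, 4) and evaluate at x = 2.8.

Lagrange interpolation formula:
P(x) = Σ yᵢ × Lᵢ(x)
where Lᵢ(x) = Π_{j≠i} (x - xⱼ)/(xᵢ - xⱼ)

L_0(2.8) = (2.8 - 3)/(2 - 3) × (2.8 - 4)/(2 - 4) = 0.120000
L_1(2.8) = (2.8 - 2)/(3 - 2) × (2.8 - 4)/(3 - 4) = 0.960000
L_2(2.8) = (2.8 - 2)/(4 - 2) × (2.8 - 3)/(4 - 3) = -0.080000

P(2.8) = (-10)×L_0(2.8) + 2×L_1(2.8) + 4×L_2(2.8)
P(2.8) = 0.400000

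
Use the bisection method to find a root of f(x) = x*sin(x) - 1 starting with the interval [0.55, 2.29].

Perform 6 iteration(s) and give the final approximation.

f(x) = x*sin(x) - 1
Initial interval: [0.55, 2.29]

Iteration 1:
  c_1 = (0.550000 + 2.290000)/2 = 1.420000
  f(c_1) = f(1.420000) = 0.403886
  f(a) × f(c) < 0, new interval: [0.550000, 1.420000]
Iteration 2:
  c_2 = (0.550000 + 1.420000)/2 = 0.985000
  f(c_2) = f(0.985000) = -0.179227
  f(a) × f(c) ≥ 0, new interval: [0.985000, 1.420000]
Iteration 3:
  c_3 = (0.985000 + 1.420000)/2 = 1.202500
  f(c_3) = f(1.202500) = 0.121863
  f(a) × f(c) < 0, new interval: [0.985000, 1.202500]
Iteration 4:
  c_4 = (0.985000 + 1.202500)/2 = 1.093750
  f(c_4) = f(1.093750) = -0.028362
  f(a) × f(c) ≥ 0, new interval: [1.093750, 1.202500]
Iteration 5:
  c_5 = (1.093750 + 1.202500)/2 = 1.148125
  f(c_5) = f(1.148125) = 0.047086
  f(a) × f(c) < 0, new interval: [1.093750, 1.148125]
Iteration 6:
  c_6 = (1.093750 + 1.148125)/2 = 1.120937
  f(c_6) = f(1.120937) = 0.009414
  f(a) × f(c) < 0, new interval: [1.093750, 1.120937]

After 6 iteration(s), the approximation is c_6 = 1.120937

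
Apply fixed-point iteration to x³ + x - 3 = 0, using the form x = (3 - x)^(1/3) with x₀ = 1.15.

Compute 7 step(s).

Equation: x³ + x - 3 = 0
Fixed-point form: x = (3 - x)^(1/3)
x₀ = 1.15

x_1 = g(1.150000) = 1.227601
x_2 = g(1.227601) = 1.210191
x_3 = g(1.210191) = 1.214140
x_4 = g(1.214140) = 1.213247
x_5 = g(1.213247) = 1.213449
x_6 = g(1.213449) = 1.213403
x_7 = g(1.213403) = 1.213414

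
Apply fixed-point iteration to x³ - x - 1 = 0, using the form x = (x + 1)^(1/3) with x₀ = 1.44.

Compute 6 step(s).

Equation: x³ - x - 1 = 0
Fixed-point form: x = (x + 1)^(1/3)
x₀ = 1.44

x_1 = g(1.440000) = 1.346263
x_2 = g(1.346263) = 1.328798
x_3 = g(1.328798) = 1.325492
x_4 = g(1.325492) = 1.324865
x_5 = g(1.324865) = 1.324746
x_6 = g(1.324746) = 1.324723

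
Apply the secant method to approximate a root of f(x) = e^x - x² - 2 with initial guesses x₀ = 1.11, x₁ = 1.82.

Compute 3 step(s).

f(x) = e^x - x² - 2
x₀ = 1.11, x₁ = 1.82

Secant formula: x_{n+1} = x_n - f(x_n)(x_n - x_{n-1})/(f(x_n) - f(x_{n-1}))

Iteration 1:
  f(1.110000) = -0.197742
  f(1.820000) = 0.859458
  x_2 = 1.820000 - 0.859458×(1.820000 - 1.110000)/(0.859458 - (-0.197742))
       = 1.242800
Iteration 2:
  f(1.820000) = 0.859458
  f(1.242800) = -0.079249
  x_3 = 1.242800 - (-0.079249)×(1.242800 - 1.820000)/(-0.079249 - 0.859458)
       = 1.291529
Iteration 3:
  f(1.242800) = -0.079249
  f(1.291529) = -0.029701
  x_4 = 1.291529 - (-0.029701)×(1.291529 - 1.242800)/(-0.029701 - (-0.079249))
       = 1.320740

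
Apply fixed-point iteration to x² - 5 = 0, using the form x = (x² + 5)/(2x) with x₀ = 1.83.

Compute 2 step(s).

Equation: x² - 5 = 0
Fixed-point form: x = (x² + 5)/(2x)
x₀ = 1.83

x_1 = g(1.830000) = 2.281120
x_2 = g(2.281120) = 2.236513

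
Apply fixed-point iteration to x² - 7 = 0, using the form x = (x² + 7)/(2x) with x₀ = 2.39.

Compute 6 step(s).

Equation: x² - 7 = 0
Fixed-point form: x = (x² + 7)/(2x)
x₀ = 2.39

x_1 = g(2.390000) = 2.659435
x_2 = g(2.659435) = 2.645787
x_3 = g(2.645787) = 2.645751
x_4 = g(2.645751) = 2.645751
x_5 = g(2.645751) = 2.645751
x_6 = g(2.645751) = 2.645751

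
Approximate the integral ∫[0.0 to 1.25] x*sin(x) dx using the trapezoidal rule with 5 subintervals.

f(x) = x*sin(x)
a = 0.0, b = 1.25, n = 5
h = (b - a)/n = 0.250000

Trapezoidal rule: (h/2)[f(x₀) + 2f(x₁) + 2f(x₂) + ... + f(xₙ)]

x_0 = 0.0000, f(x_0) = 0.000000, coefficient = 1
x_1 = 0.2500, f(x_1) = 0.061851, coefficient = 2
x_2 = 0.5000, f(x_2) = 0.239713, coefficient = 2
x_3 = 0.7500, f(x_3) = 0.511229, coefficient = 2
x_4 = 1.0000, f(x_4) = 0.841471, coefficient = 2
x_5 = 1.2500, f(x_5) = 1.186231, coefficient = 1

I ≈ (0.250000/2) × 4.494758 = 0.561845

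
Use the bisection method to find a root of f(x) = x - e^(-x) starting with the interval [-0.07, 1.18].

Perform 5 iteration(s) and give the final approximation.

f(x) = x - e^(-x)
Initial interval: [-0.07, 1.18]

Iteration 1:
  c_1 = (-0.070000 + 1.180000)/2 = 0.555000
  f(c_1) = f(0.555000) = -0.019072
  f(a) × f(c) ≥ 0, new interval: [0.555000, 1.180000]
Iteration 2:
  c_2 = (0.555000 + 1.180000)/2 = 0.867500
  f(c_2) = f(0.867500) = 0.447500
  f(a) × f(c) < 0, new interval: [0.555000, 0.867500]
Iteration 3:
  c_3 = (0.555000 + 0.867500)/2 = 0.711250
  f(c_3) = f(0.711250) = 0.220220
  f(a) × f(c) < 0, new interval: [0.555000, 0.711250]
Iteration 4:
  c_4 = (0.555000 + 0.711250)/2 = 0.633125
  f(c_4) = f(0.633125) = 0.102195
  f(a) × f(c) < 0, new interval: [0.555000, 0.633125]
Iteration 5:
  c_5 = (0.555000 + 0.633125)/2 = 0.594062
  f(c_5) = f(0.594062) = 0.041983
  f(a) × f(c) < 0, new interval: [0.555000, 0.594062]

After 5 iteration(s), the approximation is c_5 = 0.594062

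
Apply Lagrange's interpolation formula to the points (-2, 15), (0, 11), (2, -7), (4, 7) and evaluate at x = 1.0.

Lagrange interpolation formula:
P(x) = Σ yᵢ × Lᵢ(x)
where Lᵢ(x) = Π_{j≠i} (x - xⱼ)/(xᵢ - xⱼ)

L_0(1.0) = (1.0 - 0)/(-2 - 0) × (1.0 - 2)/(-2 - 2) × (1.0 - 4)/(-2 - 4) = -0.062500
L_1(1.0) = (1.0 - (-2))/(0 - (-2)) × (1.0 - 2)/(0 - 2) × (1.0 - 4)/(0 - 4) = 0.562500
L_2(1.0) = (1.0 - (-2))/(2 - (-2)) × (1.0 - 0)/(2 - 0) × (1.0 - 4)/(2 - 4) = 0.562500
L_3(1.0) = (1.0 - (-2))/(4 - (-2)) × (1.0 - 0)/(4 - 0) × (1.0 - 2)/(4 - 2) = -0.062500

P(1.0) = 15×L_0(1.0) + 11×L_1(1.0) + (-7)×L_2(1.0) + 7×L_3(1.0)
P(1.0) = 0.875000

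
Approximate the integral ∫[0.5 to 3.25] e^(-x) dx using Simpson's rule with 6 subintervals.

f(x) = e^(-x)
a = 0.5, b = 3.25, n = 6
h = (b - a)/n = 0.458333

Simpson's rule: (h/3)[f(x₀) + 4f(x₁) + 2f(x₂) + ... + f(xₙ)]

x_0 = 0.5000, f(x_0) = 0.606531, coefficient = 1
x_1 = 0.9583, f(x_1) = 0.383532, coefficient = 4
x_2 = 1.4167, f(x_2) = 0.242521, coefficient = 2
x_3 = 1.8750, f(x_3) = 0.153355, coefficient = 4
x_4 = 2.3333, f(x_4) = 0.096972, coefficient = 2
x_5 = 2.7917, f(x_5) = 0.061319, coefficient = 4
x_6 = 3.2500, f(x_6) = 0.038774, coefficient = 1

I ≈ (0.458333/3) × 3.717113 = 0.567892
Exact value: 0.567756
Error: 0.000136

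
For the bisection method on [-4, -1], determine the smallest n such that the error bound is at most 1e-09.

We need (b-a)/2^n ≤ 1e-09
(-1 - (-4))/2^n ≤ 1e-09
3/2^n ≤ 1e-09
2^n ≥ 3000000000
n ≥ log₂(3000000000) = 31.48
n ≥ 32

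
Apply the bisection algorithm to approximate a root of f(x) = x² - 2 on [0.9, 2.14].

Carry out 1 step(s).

f(x) = x² - 2
Initial interval: [0.9, 2.14]

Iteration 1:
  c_1 = (0.900000 + 2.140000)/2 = 1.520000
  f(c_1) = f(1.520000) = 0.310400
  f(a) × f(c) < 0, new interval: [0.900000, 1.520000]

After 1 iteration(s), the approximation is c_1 = 1.520000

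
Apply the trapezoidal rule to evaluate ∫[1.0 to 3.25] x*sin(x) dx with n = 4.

f(x) = x*sin(x)
a = 1.0, b = 3.25, n = 4
h = (b - a)/n = 0.562500

Trapezoidal rule: (h/2)[f(x₀) + 2f(x₁) + 2f(x₂) + ... + f(xₙ)]

x_0 = 1.0000, f(x_0) = 0.841471, coefficient = 1
x_1 = 1.5625, f(x_1) = 1.562446, coefficient = 2
x_2 = 2.1250, f(x_2) = 1.806930, coefficient = 2
x_3 = 2.6875, f(x_3) = 1.178864, coefficient = 2
x_4 = 3.2500, f(x_4) = -0.351634, coefficient = 1

I ≈ (0.562500/2) × 9.586317 = 2.696152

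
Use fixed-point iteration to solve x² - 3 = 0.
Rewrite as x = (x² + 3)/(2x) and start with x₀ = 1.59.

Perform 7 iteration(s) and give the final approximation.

Equation: x² - 3 = 0
Fixed-point form: x = (x² + 3)/(2x)
x₀ = 1.59

x_1 = g(1.590000) = 1.738396
x_2 = g(1.738396) = 1.732062
x_3 = g(1.732062) = 1.732051
x_4 = g(1.732051) = 1.732051
x_5 = g(1.732051) = 1.732051
x_6 = g(1.732051) = 1.732051
x_7 = g(1.732051) = 1.732051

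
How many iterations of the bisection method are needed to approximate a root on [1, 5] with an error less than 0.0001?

We need (b-a)/2^n ≤ 0.0001
(5 - 1)/2^n ≤ 0.0001
4/2^n ≤ 0.0001
2^n ≥ 40000
n ≥ log₂(40000) = 15.29
n ≥ 16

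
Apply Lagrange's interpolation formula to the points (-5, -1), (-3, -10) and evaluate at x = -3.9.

Lagrange interpolation formula:
P(x) = Σ yᵢ × Lᵢ(x)
where Lᵢ(x) = Π_{j≠i} (x - xⱼ)/(xᵢ - xⱼ)

L_0(-3.9) = (-3.9 - (-3))/(-5 - (-3)) = 0.450000
L_1(-3.9) = (-3.9 - (-5))/(-3 - (-5)) = 0.550000

P(-3.9) = (-1)×L_0(-3.9) + (-10)×L_1(-3.9)
P(-3.9) = -5.950000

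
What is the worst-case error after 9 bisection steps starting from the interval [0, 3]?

Bisection error bound: |error| ≤ (b-a)/2^n
|error| ≤ (3 - 0)/2^9 = 3/2^9
|error| ≤ 0.0058593750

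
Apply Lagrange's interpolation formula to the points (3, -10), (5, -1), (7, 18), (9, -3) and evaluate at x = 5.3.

Lagrange interpolation formula:
P(x) = Σ yᵢ × Lᵢ(x)
where Lᵢ(x) = Π_{j≠i} (x - xⱼ)/(xᵢ - xⱼ)

L_0(5.3) = (5.3 - 5)/(3 - 5) × (5.3 - 7)/(3 - 7) × (5.3 - 9)/(3 - 9) = -0.039312
L_1(5.3) = (5.3 - 3)/(5 - 3) × (5.3 - 7)/(5 - 7) × (5.3 - 9)/(5 - 9) = 0.904188
L_2(5.3) = (5.3 - 3)/(7 - 3) × (5.3 - 5)/(7 - 5) × (5.3 - 9)/(7 - 9) = 0.159562
L_3(5.3) = (5.3 - 3)/(9 - 3) × (5.3 - 5)/(9 - 5) × (5.3 - 7)/(9 - 7) = -0.024437

P(5.3) = (-10)×L_0(5.3) + (-1)×L_1(5.3) + 18×L_2(5.3) + (-3)×L_3(5.3)
P(5.3) = 2.434375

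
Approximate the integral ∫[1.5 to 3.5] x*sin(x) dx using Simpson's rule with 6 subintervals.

f(x) = x*sin(x)
a = 1.5, b = 3.5, n = 6
h = (b - a)/n = 0.333333

Simpson's rule: (h/3)[f(x₀) + 4f(x₁) + 2f(x₂) + ... + f(xₙ)]

x_0 = 1.5000, f(x_0) = 1.496242, coefficient = 1
x_1 = 1.8333, f(x_1) = 1.770514, coefficient = 4
x_2 = 2.1667, f(x_2) = 1.793264, coefficient = 2
x_3 = 2.5000, f(x_3) = 1.496180, coefficient = 4
x_4 = 2.8333, f(x_4) = 0.859635, coefficient = 2
x_5 = 3.1667, f(x_5) = -0.079393, coefficient = 4
x_6 = 3.5000, f(x_6) = -1.227741, coefficient = 1

I ≈ (0.333333/3) × 18.323503 = 2.035945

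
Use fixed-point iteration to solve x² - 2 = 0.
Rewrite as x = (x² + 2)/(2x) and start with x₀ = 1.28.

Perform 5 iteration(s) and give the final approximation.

Equation: x² - 2 = 0
Fixed-point form: x = (x² + 2)/(2x)
x₀ = 1.28

x_1 = g(1.280000) = 1.421250
x_2 = g(1.421250) = 1.414231
x_3 = g(1.414231) = 1.414214
x_4 = g(1.414214) = 1.414214
x_5 = g(1.414214) = 1.414214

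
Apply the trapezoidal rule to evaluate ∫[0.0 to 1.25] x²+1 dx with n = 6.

f(x) = x²+1
a = 0.0, b = 1.25, n = 6
h = (b - a)/n = 0.208333

Trapezoidal rule: (h/2)[f(x₀) + 2f(x₁) + 2f(x₂) + ... + f(xₙ)]

x_0 = 0.0000, f(x_0) = 1.000000, coefficient = 1
x_1 = 0.2083, f(x_1) = 1.043403, coefficient = 2
x_2 = 0.4167, f(x_2) = 1.173611, coefficient = 2
x_3 = 0.6250, f(x_3) = 1.390625, coefficient = 2
x_4 = 0.8333, f(x_4) = 1.694444, coefficient = 2
x_5 = 1.0417, f(x_5) = 2.085069, coefficient = 2
x_6 = 1.2500, f(x_6) = 2.562500, coefficient = 1

I ≈ (0.208333/2) × 18.336806 = 1.910084
Exact value: 1.901042
Error: 0.009042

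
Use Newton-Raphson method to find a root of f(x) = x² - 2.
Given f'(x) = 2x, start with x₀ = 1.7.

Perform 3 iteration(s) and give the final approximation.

f(x) = x² - 2
f'(x) = 2x
x₀ = 1.7

Newton-Raphson formula: x_{n+1} = x_n - f(x_n)/f'(x_n)

Iteration 1:
  f(1.700000) = 0.890000
  f'(1.700000) = 3.400000
  x_1 = 1.700000 - 0.890000/3.400000 = 1.438235
Iteration 2:
  f(1.438235) = 0.068521
  f'(1.438235) = 2.876471
  x_2 = 1.438235 - 0.068521/2.876471 = 1.414414
Iteration 3:
  f(1.414414) = 0.000567
  f'(1.414414) = 2.828828
  x_3 = 1.414414 - 0.000567/2.828828 = 1.414214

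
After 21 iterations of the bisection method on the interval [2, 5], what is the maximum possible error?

Bisection error bound: |error| ≤ (b-a)/2^n
|error| ≤ (5 - 2)/2^21 = 3/2^21
|error| ≤ 0.0000014305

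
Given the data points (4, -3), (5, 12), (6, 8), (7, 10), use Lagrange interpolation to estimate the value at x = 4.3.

Lagrange interpolation formula:
P(x) = Σ yᵢ × Lᵢ(x)
where Lᵢ(x) = Π_{j≠i} (x - xⱼ)/(xᵢ - xⱼ)

L_0(4.3) = (4.3 - 5)/(4 - 5) × (4.3 - 6)/(4 - 6) × (4.3 - 7)/(4 - 7) = 0.535500
L_1(4.3) = (4.3 - 4)/(5 - 4) × (4.3 - 6)/(5 - 6) × (4.3 - 7)/(5 - 7) = 0.688500
L_2(4.3) = (4.3 - 4)/(6 - 4) × (4.3 - 5)/(6 - 5) × (4.3 - 7)/(6 - 7) = -0.283500
L_3(4.3) = (4.3 - 4)/(7 - 4) × (4.3 - 5)/(7 - 5) × (4.3 - 6)/(7 - 6) = 0.059500

P(4.3) = (-3)×L_0(4.3) + 12×L_1(4.3) + 8×L_2(4.3) + 10×L_3(4.3)
P(4.3) = 4.982500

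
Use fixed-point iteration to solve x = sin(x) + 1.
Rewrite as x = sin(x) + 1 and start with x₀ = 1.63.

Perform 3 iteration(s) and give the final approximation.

Equation: x = sin(x) + 1
Fixed-point form: x = sin(x) + 1
x₀ = 1.63

x_1 = g(1.630000) = 1.998248
x_2 = g(1.998248) = 1.910025
x_3 = g(1.910025) = 1.943012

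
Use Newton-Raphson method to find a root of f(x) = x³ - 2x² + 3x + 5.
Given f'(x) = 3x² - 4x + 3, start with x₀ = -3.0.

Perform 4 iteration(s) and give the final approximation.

f(x) = x³ - 2x² + 3x + 5
f'(x) = 3x² - 4x + 3
x₀ = -3.0

Newton-Raphson formula: x_{n+1} = x_n - f(x_n)/f'(x_n)

Iteration 1:
  f(-3.000000) = -49.000000
  f'(-3.000000) = 42.000000
  x_1 = -3.000000 - (-49.000000)/42.000000 = -1.833333
Iteration 2:
  f(-1.833333) = -13.384259
  f'(-1.833333) = 20.416667
  x_2 = -1.833333 - (-13.384259)/20.416667 = -1.177778
Iteration 3:
  f(-1.177778) = -2.941421
  f'(-1.177778) = 11.872593
  x_3 = -1.177778 - (-2.941421)/11.872593 = -0.930029
Iteration 4:
  f(-0.930029) = -0.324426
  f'(-0.930029) = 9.314977
  x_4 = -0.930029 - (-0.324426)/9.314977 = -0.895200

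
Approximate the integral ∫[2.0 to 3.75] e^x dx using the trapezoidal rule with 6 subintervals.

f(x) = e^x
a = 2.0, b = 3.75, n = 6
h = (b - a)/n = 0.291667

Trapezoidal rule: (h/2)[f(x₀) + 2f(x₁) + 2f(x₂) + ... + f(xₙ)]

x_0 = 2.0000, f(x_0) = 7.389056, coefficient = 1
x_1 = 2.2917, f(x_1) = 9.891410, coefficient = 2
x_2 = 2.5833, f(x_2) = 13.241202, coefficient = 2
x_3 = 2.8750, f(x_3) = 17.725424, coefficient = 2
x_4 = 3.1667, f(x_4) = 23.728258, coefficient = 2
x_5 = 3.4583, f(x_5) = 31.763992, coefficient = 2
x_6 = 3.7500, f(x_6) = 42.521082, coefficient = 1

I ≈ (0.291667/2) × 242.610711 = 35.380729
Exact value: 35.132026
Error: 0.248703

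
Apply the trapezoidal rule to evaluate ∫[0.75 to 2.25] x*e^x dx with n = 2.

f(x) = x*e^x
a = 0.75, b = 2.25, n = 2
h = (b - a)/n = 0.750000

Trapezoidal rule: (h/2)[f(x₀) + 2f(x₁) + 2f(x₂) + ... + f(xₙ)]

x_0 = 0.7500, f(x_0) = 1.587750, coefficient = 1
x_1 = 1.5000, f(x_1) = 6.722534, coefficient = 2
x_2 = 2.2500, f(x_2) = 21.347406, coefficient = 1

I ≈ (0.750000/2) × 36.380223 = 13.642584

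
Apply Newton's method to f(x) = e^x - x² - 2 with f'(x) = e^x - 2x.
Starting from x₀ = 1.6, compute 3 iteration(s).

f(x) = e^x - x² - 2
f'(x) = e^x - 2x
x₀ = 1.6

Newton-Raphson formula: x_{n+1} = x_n - f(x_n)/f'(x_n)

Iteration 1:
  f(1.600000) = 0.393032
  f'(1.600000) = 1.753032
  x_1 = 1.600000 - 0.393032/1.753032 = 1.375799
Iteration 2:
  f(1.375799) = 0.065415
  f'(1.375799) = 1.206639
  x_2 = 1.375799 - 0.065415/1.206639 = 1.321586
Iteration 3:
  f(1.321586) = 0.002774
  f'(1.321586) = 1.106192
  x_3 = 1.321586 - 0.002774/1.106192 = 1.319079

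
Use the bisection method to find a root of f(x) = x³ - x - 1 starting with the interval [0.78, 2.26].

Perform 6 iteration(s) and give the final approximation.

f(x) = x³ - x - 1
Initial interval: [0.78, 2.26]

Iteration 1:
  c_1 = (0.780000 + 2.260000)/2 = 1.520000
  f(c_1) = f(1.520000) = 0.991808
  f(a) × f(c) < 0, new interval: [0.780000, 1.520000]
Iteration 2:
  c_2 = (0.780000 + 1.520000)/2 = 1.150000
  f(c_2) = f(1.150000) = -0.629125
  f(a) × f(c) ≥ 0, new interval: [1.150000, 1.520000]
Iteration 3:
  c_3 = (1.150000 + 1.520000)/2 = 1.335000
  f(c_3) = f(1.335000) = 0.044270
  f(a) × f(c) < 0, new interval: [1.150000, 1.335000]
Iteration 4:
  c_4 = (1.150000 + 1.335000)/2 = 1.242500
  f(c_4) = f(1.242500) = -0.324321
  f(a) × f(c) ≥ 0, new interval: [1.242500, 1.335000]
Iteration 5:
  c_5 = (1.242500 + 1.335000)/2 = 1.288750
  f(c_5) = f(1.288750) = -0.148295
  f(a) × f(c) ≥ 0, new interval: [1.288750, 1.335000]
Iteration 6:
  c_6 = (1.288750 + 1.335000)/2 = 1.311875
  f(c_6) = f(1.311875) = -0.054117
  f(a) × f(c) ≥ 0, new interval: [1.311875, 1.335000]

After 6 iteration(s), the approximation is c_6 = 1.311875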